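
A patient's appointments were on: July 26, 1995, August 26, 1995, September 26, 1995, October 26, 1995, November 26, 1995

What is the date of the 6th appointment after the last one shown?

The day-of-month is always 26 (31, 31, 30, 31 days between events).
So this recurs on the 26th of each month.
Next: December 1995 → December 26, 1995.
Next: January 1996 → January 26, 1996.
Next: February 1996 → February 26, 1996.
Next: March 1996 → March 26, 1996.
April 1996: April 26, 1996.
May 1996: May 26, 1996.

May 26, 1996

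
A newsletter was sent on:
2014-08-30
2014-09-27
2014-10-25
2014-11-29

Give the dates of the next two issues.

2014-12-27, 2015-01-31

These are Saturdays with 28, 28, 35-day gaps.
Each is the final Saturday of its month — 2014-08-30 is past the 28th, so '4th Saturday' doesn't fit.
Last Saturday of December 2014: 2014-12-27.
January 2015 ends with Saturday 2015-01-31.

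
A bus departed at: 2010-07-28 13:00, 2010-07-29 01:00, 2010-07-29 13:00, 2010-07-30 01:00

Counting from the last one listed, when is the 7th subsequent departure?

2010-08-02 13:00

The interval is a steady 12 hours (12, 12, 12).
2010-07-30 01:00 + 12 h = 2010-07-30 13:00.
2010-07-30 13:00 + 12 h = 2010-07-31 01:00.
2010-07-31 01:00 + 12 h = 2010-07-31 13:00.
2010-07-31 13:00 + 12 h = 2010-08-01 01:00.
2010-08-01 01:00 + 12 h = 2010-08-01 13:00.
2010-08-01 13:00 + 12 h = 2010-08-02 01:00.
2010-08-02 01:00 + 12 h = 2010-08-02 13:00.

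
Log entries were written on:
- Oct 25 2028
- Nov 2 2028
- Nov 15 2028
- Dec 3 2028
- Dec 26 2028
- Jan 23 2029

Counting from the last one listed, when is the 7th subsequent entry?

The spacing grows by 5 each time: 8, 13, 18, 23, 28 days.
Next gap: 33 days. Jan 23 2029 + 33 days = Feb 25 2029.
Next gap: 38 days. Feb 25 2029 + 38 days = Apr 4 2029.
Next gap: 43 days. Apr 4 2029 + 43 days = May 17 2029.
Next gap: 48 days. May 17 2029 + 48 days = Jul 4 2029.
Next gap: 53 days. Jul 4 2029 + 53 days = Aug 26 2029.
Next gap: 58 days. Aug 26 2029 + 58 days = Oct 23 2029.
Next gap: 63 days. Oct 23 2029 + 63 days = Dec 25 2029.

Dec 25 2029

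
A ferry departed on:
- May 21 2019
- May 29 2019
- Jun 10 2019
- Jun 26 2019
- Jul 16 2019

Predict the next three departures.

Aug 9 2019, Sep 6 2019, Oct 8 2019

Intervals are 8, 12, 16, 20 days — an arithmetic progression with common difference 4.
Next gap: 24 days. Jul 16 2019 + 24 days = Aug 9 2019.
Next gap: 28 days. Aug 9 2019 + 28 days = Sep 6 2019.
Next gap: 32 days. Sep 6 2019 + 32 days = Oct 8 2019.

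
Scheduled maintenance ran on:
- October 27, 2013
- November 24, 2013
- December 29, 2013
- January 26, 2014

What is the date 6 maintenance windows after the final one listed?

Every date is a Sunday; gaps 28, 35, 28 days.
Each is the last Sunday of its month (at least one falls on the 29th or later, ruling out '4th Sunday').
February 2014 ends with Sunday February 23, 2014.
Last Sunday of March 2014: March 30, 2014.
April 2014 ends with Sunday April 27, 2014.
May 2014 ends with Sunday May 25, 2014.
June 2014 ends with Sunday June 29, 2014.
Last Sunday of July 2014: July 27, 2014.

July 27, 2014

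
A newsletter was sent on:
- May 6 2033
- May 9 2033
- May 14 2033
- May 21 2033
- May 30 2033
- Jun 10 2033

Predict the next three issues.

Jun 23 2033, Jul 8 2033, Jul 25 2033

The spacing grows by 2 each time: 3, 5, 7, 9, 11 days.
Next gap: 13 days. Jun 10 2033 + 13 days = Jun 23 2033.
Next gap: 15 days. Jun 23 2033 + 15 days = Jul 8 2033.
Next gap: 17 days. Jul 8 2033 + 17 days = Jul 25 2033.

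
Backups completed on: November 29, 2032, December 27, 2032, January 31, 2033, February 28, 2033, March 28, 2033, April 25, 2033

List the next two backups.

These are Mondays with 28, 35, 28, 28, 28-day gaps.
Each is the final Monday of its month — November 29, 2032 is past the 28th, so '4th Monday' doesn't fit.
Last Monday of May 2033: May 30, 2033.
Last Monday of June 2033: June 27, 2033.

May 30, 2033; June 27, 2033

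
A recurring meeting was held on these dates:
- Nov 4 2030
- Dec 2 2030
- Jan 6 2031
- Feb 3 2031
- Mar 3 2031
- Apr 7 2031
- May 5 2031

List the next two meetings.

Jun 2 2031, Jul 7 2031

All dates are Mondays, 28, 35, 28, 28, 35, 28 days apart.
Specifically, the 1st Monday of each month.
1st Monday of June 2031: Jun 2 2031.
1st Monday of July 2031: Jul 7 2031.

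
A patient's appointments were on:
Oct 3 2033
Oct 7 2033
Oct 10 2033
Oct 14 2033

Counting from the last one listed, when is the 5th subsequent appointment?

The gap pattern 4, 3, 4 repeats every 2 events.
These are the Mondays and Fridays of each week.
The following Monday is Oct 17 2033.
The following Friday is Oct 21 2033.
The following Monday is Oct 24 2033.
Next Friday: Oct 28 2033.
Next Monday: Oct 31 2033.

Oct 31 2033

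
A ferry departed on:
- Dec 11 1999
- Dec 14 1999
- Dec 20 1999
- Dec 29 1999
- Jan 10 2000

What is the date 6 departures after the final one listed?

Intervals are 3, 6, 9, 12 days — an arithmetic progression with common difference 3.
Next gap: 15 days. Jan 10 2000 + 15 days = Jan 25 2000.
Next gap: 18 days. Jan 25 2000 + 18 days = Feb 12 2000.
Next gap: 21 days. Feb 12 2000 + 21 days = Mar 4 2000.
Next gap: 24 days. Mar 4 2000 + 24 days = Mar 28 2000.
Next gap: 27 days. Mar 28 2000 + 27 days = Apr 24 2000.
Next gap: 30 days. Apr 24 2000 + 30 days = May 24 2000.

May 24 2000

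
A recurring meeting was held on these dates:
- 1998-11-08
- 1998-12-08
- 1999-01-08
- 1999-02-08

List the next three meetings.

1999-03-08, 1999-04-08, 1999-05-08

Gaps: 30, 31, 31 days — not constant. Every event is on the 8th of the month.
Pattern: the 8th of each month.
Next: March 1999 → 1999-03-08.
Next: April 1999 → 1999-04-08.
Next: May 1999 → 1999-05-08.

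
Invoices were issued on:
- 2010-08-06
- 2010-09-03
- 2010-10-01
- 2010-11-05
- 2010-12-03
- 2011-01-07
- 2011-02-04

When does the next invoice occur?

All dates are Fridays, 28, 28, 35, 28, 35, 28 days apart.
Specifically, the 1st Friday of each month.
1st Friday of March 2011: 2011-03-04.

2011-03-04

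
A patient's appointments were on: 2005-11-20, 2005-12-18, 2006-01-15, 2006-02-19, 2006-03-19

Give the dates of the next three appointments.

2006-04-16, 2006-05-21, 2006-06-18

These are Sundays at 28- or 35-day spacing (28, 28, 35, 28).
The pattern: 3rd Sunday of the month.
3rd Sunday of April 2006: 2006-04-16.
May 2006 — 3rd Sunday is 2006-05-21.
June 2006 — 3rd Sunday is 2006-06-18.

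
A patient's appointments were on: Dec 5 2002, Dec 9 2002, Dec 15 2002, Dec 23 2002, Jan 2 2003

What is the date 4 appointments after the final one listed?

Mar 3 2003

The spacing grows by 2 each time: 4, 6, 8, 10 days.
Next gap: 12 days. Jan 2 2003 + 12 days = Jan 14 2003.
Next gap: 14 days. Jan 14 2003 + 14 days = Jan 28 2003.
Next gap: 16 days. Jan 28 2003 + 16 days = Feb 13 2003.
Next gap: 18 days. Feb 13 2003 + 18 days = Mar 3 2003.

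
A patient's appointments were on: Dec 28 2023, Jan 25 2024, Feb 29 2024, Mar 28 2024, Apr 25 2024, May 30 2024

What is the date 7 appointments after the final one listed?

Every date is a Thursday; gaps 28, 35, 28, 28, 35 days.
Each is the last Thursday of its month (at least one falls on the 29th or later, ruling out '4th Thursday').
June 2024 ends with Thursday Jun 27 2024.
Last Thursday of July 2024: Jul 25 2024.
Last Thursday of August 2024: Aug 29 2024.
Last Thursday of September 2024: Sep 26 2024.
October 2024 ends with Thursday Oct 31 2024.
Last Thursday of November 2024: Nov 28 2024.
Last Thursday of December 2024: Dec 26 2024.

Dec 26 2024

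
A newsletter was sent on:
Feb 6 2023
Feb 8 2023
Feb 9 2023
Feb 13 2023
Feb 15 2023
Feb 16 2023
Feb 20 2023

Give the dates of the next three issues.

Feb 22 2023, Feb 23 2023, Feb 27 2023

Every event lands on a Monday or Wednesday or Thursday (gaps cycle 2, 1, 4, 2, 1, 4).
So the schedule is: every Monday, Wednesday and Thursday.
The following Wednesday is Feb 22 2023.
The following Thursday is Feb 23 2023.
Next Monday: Feb 27 2023.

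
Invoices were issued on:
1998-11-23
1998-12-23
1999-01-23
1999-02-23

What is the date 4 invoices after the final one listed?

1999-06-23

Gaps: 30, 31, 31 days — not constant. Every event is on the 23rd of the month.
Pattern: the 23rd of each month.
March 1999: 1999-03-23.
Next: April 1999 → 1999-04-23.
May 1999: 1999-05-23.
June 1999: 1999-06-23.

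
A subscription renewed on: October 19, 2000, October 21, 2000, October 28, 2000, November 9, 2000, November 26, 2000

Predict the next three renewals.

December 18, 2000; January 14, 2001; February 15, 2001

Intervals are 2, 7, 12, 17 days — an arithmetic progression with common difference 5.
Next gap: 22 days. November 26, 2000 + 22 days = December 18, 2000.
Next gap: 27 days. December 18, 2000 + 27 days = January 14, 2001.
Next gap: 32 days. January 14, 2001 + 32 days = February 15, 2001.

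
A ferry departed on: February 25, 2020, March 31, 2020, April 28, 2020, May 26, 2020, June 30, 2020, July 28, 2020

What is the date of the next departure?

August 25, 2020

These are Tuesdays with 35, 28, 28, 35, 28-day gaps.
Each is the final Tuesday of its month — March 31, 2020 is past the 28th, so '4th Tuesday' doesn't fit.
August 2020 ends with Tuesday August 25, 2020.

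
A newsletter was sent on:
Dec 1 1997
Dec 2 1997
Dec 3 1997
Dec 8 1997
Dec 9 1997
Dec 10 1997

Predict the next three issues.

Dec 15 1997, Dec 16 1997, Dec 17 1997

The gap pattern 1, 1, 5, 1, 1 repeats every 3 events.
These are the Mondays, Tuesdays and Wednesdays of each week.
Next Monday: Dec 15 1997.
Next Tuesday: Dec 16 1997.
Next Wednesday: Dec 17 1997.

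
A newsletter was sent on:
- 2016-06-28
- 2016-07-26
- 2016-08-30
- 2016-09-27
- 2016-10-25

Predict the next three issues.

Every date is a Tuesday; gaps 28, 35, 28, 28 days.
Each is the last Tuesday of its month (at least one falls on the 29th or later, ruling out '4th Tuesday').
Last Tuesday of November 2016: 2016-11-29.
Last Tuesday of December 2016: 2016-12-27.
Last Tuesday of January 2017: 2017-01-31.

2016-11-29, 2016-12-27, 2017-01-31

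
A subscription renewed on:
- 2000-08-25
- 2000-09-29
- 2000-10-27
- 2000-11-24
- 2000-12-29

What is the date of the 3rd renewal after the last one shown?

2001-03-30

Every date is a Friday; gaps 35, 28, 28, 35 days.
Each is the last Friday of its month (at least one falls on the 29th or later, ruling out '4th Friday').
January 2001 ends with Friday 2001-01-26.
February 2001 ends with Friday 2001-02-23.
Last Friday of March 2001: 2001-03-30.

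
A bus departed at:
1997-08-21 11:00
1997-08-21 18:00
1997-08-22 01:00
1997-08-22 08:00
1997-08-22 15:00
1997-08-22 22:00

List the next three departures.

1997-08-23 05:00, 1997-08-23 12:00, 1997-08-23 19:00

Gaps: 7, 7, 7, 7, 7 hours — each event is 7 hours after the previous one.
1997-08-22 22:00 + 7 h = 1997-08-23 05:00.
1997-08-23 05:00 + 7 h = 1997-08-23 12:00.
1997-08-23 12:00 + 7 h = 1997-08-23 19:00.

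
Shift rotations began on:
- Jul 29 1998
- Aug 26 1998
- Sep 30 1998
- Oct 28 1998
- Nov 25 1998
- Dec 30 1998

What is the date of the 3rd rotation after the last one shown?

Mar 31 1999

All Wednesdays; the gaps (28, 35, 28, 28, 35) vary with month length.
This is the last Wednesday of each month.
January 1999 ends with Wednesday Jan 27 1999.
February 1999 ends with Wednesday Feb 24 1999.
Last Wednesday of March 1999: Mar 31 1999.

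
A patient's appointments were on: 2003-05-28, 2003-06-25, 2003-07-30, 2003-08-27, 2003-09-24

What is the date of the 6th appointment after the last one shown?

All Wednesdays; the gaps (28, 35, 28, 28) vary with month length.
This is the last Wednesday of each month.
Last Wednesday of October 2003: 2003-10-29.
Last Wednesday of November 2003: 2003-11-26.
December 2003 ends with Wednesday 2003-12-31.
January 2004 ends with Wednesday 2004-01-28.
Last Wednesday of February 2004: 2004-02-25.
Last Wednesday of March 2004: 2004-03-31.

2004-03-31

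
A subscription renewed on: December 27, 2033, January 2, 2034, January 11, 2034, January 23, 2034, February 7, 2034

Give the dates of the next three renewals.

Gaps: 6, 9, 12, 15 days — each gap is 3 larger than the previous one.
Next gap: 18 days. February 7, 2034 + 18 days = February 25, 2034.
Next gap: 21 days. February 25, 2034 + 21 days = March 18, 2034.
Next gap: 24 days. March 18, 2034 + 24 days = April 11, 2034.

February 25, 2034; March 18, 2034; April 11, 2034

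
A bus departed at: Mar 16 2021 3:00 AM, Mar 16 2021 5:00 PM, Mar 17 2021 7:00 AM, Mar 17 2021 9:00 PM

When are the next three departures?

Mar 18 2021 11:00 AM, Mar 19 2021 1:00 AM, Mar 19 2021 3:00 PM

Gaps: 14, 14, 14 hours — each event is 14 hours after the previous one.
Mar 17 2021 9:00 PM + 14 h = Mar 18 2021 11:00 AM.
Mar 18 2021 11:00 AM + 14 h = Mar 19 2021 1:00 AM.
Mar 19 2021 1:00 AM + 14 h = Mar 19 2021 3:00 PM.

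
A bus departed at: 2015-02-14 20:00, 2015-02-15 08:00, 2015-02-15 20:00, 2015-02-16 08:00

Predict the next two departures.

2015-02-16 20:00, 2015-02-17 08:00

Spacing: 12, 12, 12 h — constant 12 h.
2015-02-16 08:00 + 12 h = 2015-02-16 20:00.
2015-02-16 20:00 + 12 h = 2015-02-17 08:00.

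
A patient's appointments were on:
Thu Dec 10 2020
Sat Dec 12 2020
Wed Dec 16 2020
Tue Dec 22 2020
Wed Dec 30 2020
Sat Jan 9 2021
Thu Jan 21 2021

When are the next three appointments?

Gaps: 2, 4, 6, 8, 10, 12 days — each gap is 2 larger than the previous one.
Next gap: 14 days. Thu Jan 21 2021 + 14 days = Thu Feb 4 2021.
Next gap: 16 days. Thu Feb 4 2021 + 16 days = Sat Feb 20 2021.
Next gap: 18 days. Sat Feb 20 2021 + 18 days = Wed Mar 10 2021.

Thu Feb 4 2021, Sat Feb 20 2021, Wed Mar 10 2021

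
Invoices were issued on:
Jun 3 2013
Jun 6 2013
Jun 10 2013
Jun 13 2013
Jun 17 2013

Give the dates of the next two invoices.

The gap pattern 3, 4, 3, 4 repeats every 2 events.
These are the Mondays and Thursdays of each week.
Next Thursday: Jun 20 2013.
The following Monday is Jun 24 2013.

Jun 20 2013, Jun 24 2013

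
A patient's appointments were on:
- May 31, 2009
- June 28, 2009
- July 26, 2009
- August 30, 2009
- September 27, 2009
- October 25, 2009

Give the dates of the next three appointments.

November 29, 2009; December 27, 2009; January 31, 2010

These are Sundays with 28, 28, 35, 28, 28-day gaps.
Each is the final Sunday of its month — May 31, 2009 is past the 28th, so '4th Sunday' doesn't fit.
Last Sunday of November 2009: November 29, 2009.
Last Sunday of December 2009: December 27, 2009.
Last Sunday of January 2010: January 31, 2010.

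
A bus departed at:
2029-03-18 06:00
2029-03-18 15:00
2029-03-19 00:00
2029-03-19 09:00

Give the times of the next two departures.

2029-03-19 18:00, 2029-03-20 03:00

The interval is a steady 9 hours (9, 9, 9).
2029-03-19 09:00 + 9 h = 2029-03-19 18:00.
2029-03-19 18:00 + 9 h = 2029-03-20 03:00.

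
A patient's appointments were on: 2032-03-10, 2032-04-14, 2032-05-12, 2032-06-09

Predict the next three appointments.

2032-07-14, 2032-08-11, 2032-09-08

These are Wednesdays at 28- or 35-day spacing (35, 28, 28).
The pattern: 2nd Wednesday of the month.
July 2032 — 2nd Wednesday is 2032-07-14.
2nd Wednesday of August 2032: 2032-08-11.
2nd Wednesday of September 2032: 2032-09-08.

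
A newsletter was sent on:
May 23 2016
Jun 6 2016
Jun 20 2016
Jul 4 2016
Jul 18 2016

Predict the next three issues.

Aug 1 2016, Aug 15 2016, Aug 29 2016

Gaps between consecutive events: 14, 14, 14, 14 days — a constant 14-day interval.
Jul 18 2016 + 14 days = Aug 1 2016.
Aug 1 2016 + 14 days = Aug 15 2016.
Aug 15 2016 + 14 days = Aug 29 2016.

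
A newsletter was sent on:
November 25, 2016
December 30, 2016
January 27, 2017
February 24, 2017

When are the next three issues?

All Fridays; the gaps (35, 28, 28) vary with month length.
This is the last Friday of each month.
Last Friday of March 2017: March 31, 2017.
Last Friday of April 2017: April 28, 2017.
Last Friday of May 2017: May 26, 2017.

March 31, 2017; April 28, 2017; May 26, 2017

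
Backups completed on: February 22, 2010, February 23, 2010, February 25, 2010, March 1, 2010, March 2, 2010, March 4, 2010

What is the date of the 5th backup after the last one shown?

March 16, 2010

Every event lands on a Monday or Tuesday or Thursday (gaps cycle 1, 2, 4, 1, 2).
So the schedule is: every Monday, Tuesday and Thursday.
Next Monday: March 8, 2010.
Next Tuesday: March 9, 2010.
Next Thursday: March 11, 2010.
Next Monday: March 15, 2010.
The following Tuesday is March 16, 2010.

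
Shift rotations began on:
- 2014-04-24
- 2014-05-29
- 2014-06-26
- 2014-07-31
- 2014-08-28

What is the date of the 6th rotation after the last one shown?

Every date is a Thursday; gaps 35, 28, 35, 28 days.
Each is the last Thursday of its month (at least one falls on the 29th or later, ruling out '4th Thursday').
Last Thursday of September 2014: 2014-09-25.
Last Thursday of October 2014: 2014-10-30.
November 2014 ends with Thursday 2014-11-27.
December 2014 ends with Thursday 2014-12-25.
January 2015 ends with Thursday 2015-01-29.
February 2015 ends with Thursday 2015-02-26.

2015-02-26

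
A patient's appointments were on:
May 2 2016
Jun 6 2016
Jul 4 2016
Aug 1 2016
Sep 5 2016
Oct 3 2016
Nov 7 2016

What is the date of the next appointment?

Gaps: 35, 28, 28, 35, 28, 35 days — a mix of 28 and 35. Every date is a Monday.
Each is the 1st Monday of its month.
1st Monday of December 2016: Dec 5 2016.

Dec 5 2016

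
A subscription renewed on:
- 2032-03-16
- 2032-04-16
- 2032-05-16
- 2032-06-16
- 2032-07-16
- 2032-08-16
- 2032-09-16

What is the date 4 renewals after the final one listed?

2033-01-16

Gaps: 31, 30, 31, 30, 31, 31 days — not constant. Every event is on the 16th of the month.
Pattern: the 16th of each month.
Next: October 2032 → 2032-10-16.
Next: November 2032 → 2032-11-16.
Next: December 2032 → 2032-12-16.
Next: January 2033 → 2033-01-16.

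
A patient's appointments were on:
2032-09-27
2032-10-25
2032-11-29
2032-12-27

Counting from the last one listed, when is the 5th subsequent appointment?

Every date is a Monday; gaps 28, 35, 28 days.
Each is the last Monday of its month (at least one falls on the 29th or later, ruling out '4th Monday').
Last Monday of January 2033: 2033-01-31.
February 2033 ends with Monday 2033-02-28.
March 2033 ends with Monday 2033-03-28.
Last Monday of April 2033: 2033-04-25.
May 2033 ends with Monday 2033-05-30.

2033-05-30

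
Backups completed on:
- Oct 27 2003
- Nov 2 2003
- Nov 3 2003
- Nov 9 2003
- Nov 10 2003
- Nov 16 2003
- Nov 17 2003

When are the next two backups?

The gap pattern 6, 1, 6, 1, 6, 1 repeats every 2 events.
These are the Mondays and Sundays of each week.
Next Sunday: Nov 23 2003.
The following Monday is Nov 24 2003.

Nov 23 2003, Nov 24 2003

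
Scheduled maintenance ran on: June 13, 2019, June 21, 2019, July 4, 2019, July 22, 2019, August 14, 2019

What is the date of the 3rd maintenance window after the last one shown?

Gaps: 8, 13, 18, 23 days — each gap is 5 larger than the previous one.
Next gap: 28 days. August 14, 2019 + 28 days = September 11, 2019.
Next gap: 33 days. September 11, 2019 + 33 days = October 14, 2019.
Next gap: 38 days. October 14, 2019 + 38 days = November 21, 2019.

November 21, 2019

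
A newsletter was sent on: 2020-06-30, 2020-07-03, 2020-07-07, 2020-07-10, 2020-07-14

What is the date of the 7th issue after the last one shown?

Every event lands on a Tuesday or Friday (gaps cycle 3, 4, 3, 4).
So the schedule is: every Tuesday and Friday.
The following Friday is 2020-07-17.
The following Tuesday is 2020-07-21.
The following Friday is 2020-07-24.
The following Tuesday is 2020-07-28.
The following Friday is 2020-07-31.
The following Tuesday is 2020-08-04.
Next Friday: 2020-08-07.

2020-08-07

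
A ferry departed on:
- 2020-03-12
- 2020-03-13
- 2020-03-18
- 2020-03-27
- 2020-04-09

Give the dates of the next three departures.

2020-04-26, 2020-05-17, 2020-06-11

The spacing grows by 4 each time: 1, 5, 9, 13 days.
Next gap: 17 days. 2020-04-09 + 17 days = 2020-04-26.
Next gap: 21 days. 2020-04-26 + 21 days = 2020-05-17.
Next gap: 25 days. 2020-05-17 + 25 days = 2020-06-11.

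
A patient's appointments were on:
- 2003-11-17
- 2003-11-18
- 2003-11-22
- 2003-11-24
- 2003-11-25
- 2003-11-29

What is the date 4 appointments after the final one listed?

2003-12-08

Every event lands on a Monday or Tuesday or Saturday (gaps cycle 1, 4, 2, 1, 4).
So the schedule is: every Monday, Tuesday and Saturday.
The following Monday is 2003-12-01.
Next Tuesday: 2003-12-02.
Next Saturday: 2003-12-06.
Next Monday: 2003-12-08.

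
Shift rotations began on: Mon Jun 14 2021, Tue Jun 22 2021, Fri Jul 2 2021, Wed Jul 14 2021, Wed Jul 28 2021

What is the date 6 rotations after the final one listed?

Wed Dec 1 2021

Gaps: 8, 10, 12, 14 days — each gap is 2 larger than the previous one.
Next gap: 16 days. Wed Jul 28 2021 + 16 days = Fri Aug 13 2021.
Next gap: 18 days. Fri Aug 13 2021 + 18 days = Tue Aug 31 2021.
Next gap: 20 days. Tue Aug 31 2021 + 20 days = Mon Sep 20 2021.
Next gap: 22 days. Mon Sep 20 2021 + 22 days = Tue Oct 12 2021.
Next gap: 24 days. Tue Oct 12 2021 + 24 days = Fri Nov 5 2021.
Next gap: 26 days. Fri Nov 5 2021 + 26 days = Wed Dec 1 2021.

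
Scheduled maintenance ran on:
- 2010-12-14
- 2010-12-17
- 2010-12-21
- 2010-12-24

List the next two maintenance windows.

Gaps: 3, 4, 3 days — not constant, but cyclic with period 2.
The events fall on every Tuesday and Friday.
The following Tuesday is 2010-12-28.
Next Friday: 2010-12-31.

2010-12-28, 2010-12-31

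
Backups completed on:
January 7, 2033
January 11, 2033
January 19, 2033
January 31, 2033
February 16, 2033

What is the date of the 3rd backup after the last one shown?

The spacing grows by 4 each time: 4, 8, 12, 16 days.
Next gap: 20 days. February 16, 2033 + 20 days = March 8, 2033.
Next gap: 24 days. March 8, 2033 + 24 days = April 1, 2033.
Next gap: 28 days. April 1, 2033 + 28 days = April 29, 2033.

April 29, 2033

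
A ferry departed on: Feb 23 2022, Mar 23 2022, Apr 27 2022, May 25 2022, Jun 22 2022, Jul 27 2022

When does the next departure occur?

All dates are Wednesdays, 28, 35, 28, 28, 35 days apart.
Specifically, the 4th Wednesday of each month.
4th Wednesday of August 2022: Aug 24 2022.

Aug 24 2022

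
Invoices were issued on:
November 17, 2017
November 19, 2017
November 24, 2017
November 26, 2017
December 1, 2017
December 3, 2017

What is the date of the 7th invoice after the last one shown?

December 29, 2017

Gaps: 2, 5, 2, 5, 2 days — not constant, but cyclic with period 2.
The events fall on every Friday and Sunday.
Next Friday: December 8, 2017.
The following Sunday is December 10, 2017.
Next Friday: December 15, 2017.
Next Sunday: December 17, 2017.
Next Friday: December 22, 2017.
The following Sunday is December 24, 2017.
Next Friday: December 29, 2017.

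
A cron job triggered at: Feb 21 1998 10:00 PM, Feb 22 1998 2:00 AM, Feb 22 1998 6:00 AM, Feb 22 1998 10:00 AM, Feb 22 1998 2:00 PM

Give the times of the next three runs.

Spacing: 4, 4, 4, 4 h — constant 4 h.
Feb 22 1998 2:00 PM + 4 h = Feb 22 1998 6:00 PM.
Feb 22 1998 6:00 PM + 4 h = Feb 22 1998 10:00 PM.
Feb 22 1998 10:00 PM + 4 h = Feb 23 1998 2:00 AM.

Feb 22 1998 6:00 PM, Feb 22 1998 10:00 PM, Feb 23 1998 2:00 AM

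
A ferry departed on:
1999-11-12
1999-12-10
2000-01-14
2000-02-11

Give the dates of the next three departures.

2000-03-10, 2000-04-14, 2000-05-12

Gaps: 28, 35, 28 days — a mix of 28 and 35. Every date is a Friday.
Each is the 2nd Friday of its month.
March 2000 — 2nd Friday is 2000-03-10.
April 2000 — 2nd Friday is 2000-04-14.
2nd Friday of May 2000: 2000-05-12.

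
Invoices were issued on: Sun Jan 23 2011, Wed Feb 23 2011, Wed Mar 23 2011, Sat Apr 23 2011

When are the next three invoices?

Mon May 23 2011, Thu Jun 23 2011, Sat Jul 23 2011

Gaps: 31, 28, 31 days — not constant. Every event is on the 23rd of the month.
Pattern: the 23rd of each month.
May 2011: Mon May 23 2011.
June 2011: Thu Jun 23 2011.
July 2011: Sat Jul 23 2011.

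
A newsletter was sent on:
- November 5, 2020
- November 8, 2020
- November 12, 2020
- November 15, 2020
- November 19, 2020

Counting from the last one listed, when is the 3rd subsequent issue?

November 29, 2020

Gaps: 3, 4, 3, 4 days — not constant, but cyclic with period 2.
The events fall on every Thursday and Sunday.
Next Sunday: November 22, 2020.
Next Thursday: November 26, 2020.
Next Sunday: November 29, 2020.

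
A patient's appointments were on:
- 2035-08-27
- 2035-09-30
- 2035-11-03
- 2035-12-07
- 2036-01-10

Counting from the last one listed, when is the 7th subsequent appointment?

The spacing is 34, 34, 34, 34 days — always 34 days.
2036-01-10 + 34 days = 2036-02-13.
2036-02-13 + 34 days = 2036-03-18.
2036-03-18 + 34 days = 2036-04-21.
2036-04-21 + 34 days = 2036-05-25.
2036-05-25 + 34 days = 2036-06-28.
2036-06-28 + 34 days = 2036-08-01.
2036-08-01 + 34 days = 2036-09-04.

2036-09-04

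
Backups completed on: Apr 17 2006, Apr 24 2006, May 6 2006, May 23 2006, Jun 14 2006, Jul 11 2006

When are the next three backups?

Aug 12 2006, Sep 18 2006, Oct 30 2006

The spacing grows by 5 each time: 7, 12, 17, 22, 27 days.
Next gap: 32 days. Jul 11 2006 + 32 days = Aug 12 2006.
Next gap: 37 days. Aug 12 2006 + 37 days = Sep 18 2006.
Next gap: 42 days. Sep 18 2006 + 42 days = Oct 30 2006.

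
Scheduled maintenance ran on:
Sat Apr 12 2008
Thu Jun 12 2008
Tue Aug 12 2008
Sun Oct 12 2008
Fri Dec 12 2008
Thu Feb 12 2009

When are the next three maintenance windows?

The day-of-month is always 12 (61, 61, 61, 61, 62 days between events).
So this recurs on the 12th of every 2 months.
April 2009: Sun Apr 12 2009.
June 2009: Fri Jun 12 2009.
Next: August 2009 → Wed Aug 12 2009.

Sun Apr 12 2009, Fri Jun 12 2009, Wed Aug 12 2009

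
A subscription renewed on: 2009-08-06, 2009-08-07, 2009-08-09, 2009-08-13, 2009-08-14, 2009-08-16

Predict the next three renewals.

Every event lands on a Thursday or Friday or Sunday (gaps cycle 1, 2, 4, 1, 2).
So the schedule is: every Thursday, Friday and Sunday.
The following Thursday is 2009-08-20.
The following Friday is 2009-08-21.
The following Sunday is 2009-08-23.

2009-08-20, 2009-08-21, 2009-08-23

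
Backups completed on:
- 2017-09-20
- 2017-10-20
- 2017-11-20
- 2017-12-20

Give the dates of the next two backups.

2018-01-20, 2018-02-20

The day-of-month is always 20 (30, 31, 30 days between events).
So this recurs on the 20th of each month.
January 2018: 2018-01-20.
February 2018: 2018-02-20.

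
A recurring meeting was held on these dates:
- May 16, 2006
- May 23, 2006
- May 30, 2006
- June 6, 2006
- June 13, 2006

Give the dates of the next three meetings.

Gaps between consecutive events: 7, 7, 7, 7 days — a constant 7-day interval.
June 13, 2006 + 7 days = June 20, 2006.
June 20, 2006 + 7 days = June 27, 2006.
June 27, 2006 + 7 days = July 4, 2006.

June 20, 2006; June 27, 2006; July 4, 2006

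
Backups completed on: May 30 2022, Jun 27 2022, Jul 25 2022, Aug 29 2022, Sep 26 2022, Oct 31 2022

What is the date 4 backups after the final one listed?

Feb 27 2023

All Mondays; the gaps (28, 28, 35, 28, 35) vary with month length.
This is the last Monday of each month.
Last Monday of November 2022: Nov 28 2022.
December 2022 ends with Monday Dec 26 2022.
January 2023 ends with Monday Jan 30 2023.
Last Monday of February 2023: Feb 27 2023.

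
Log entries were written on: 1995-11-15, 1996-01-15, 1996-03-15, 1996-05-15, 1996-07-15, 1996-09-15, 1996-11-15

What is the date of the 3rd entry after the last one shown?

Each date is the 15th; the gaps (61, 60, 61, 61, 62, 61) track the month lengths.
The rule is the 15th of every 2 months.
Next: January 1997 → 1997-01-15.
March 1997: 1997-03-15.
Next: May 1997 → 1997-05-15.

1997-05-15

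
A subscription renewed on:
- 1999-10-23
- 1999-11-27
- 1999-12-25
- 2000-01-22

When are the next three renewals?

These are Saturdays at 28- or 35-day spacing (35, 28, 28).
The pattern: 4th Saturday of the month.
February 2000 — 4th Saturday is 2000-02-26.
March 2000 — 4th Saturday is 2000-03-25.
April 2000 — 4th Saturday is 2000-04-22.

2000-02-26, 2000-03-25, 2000-04-22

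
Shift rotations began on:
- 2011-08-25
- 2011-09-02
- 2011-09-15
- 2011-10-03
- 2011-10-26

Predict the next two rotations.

Intervals are 8, 13, 18, 23 days — an arithmetic progression with common difference 5.
Next gap: 28 days. 2011-10-26 + 28 days = 2011-11-23.
Next gap: 33 days. 2011-11-23 + 33 days = 2011-12-26.

2011-11-23, 2011-12-26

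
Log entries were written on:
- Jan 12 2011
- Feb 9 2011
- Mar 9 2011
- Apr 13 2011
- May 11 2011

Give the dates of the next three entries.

These are Wednesdays at 28- or 35-day spacing (28, 28, 35, 28).
The pattern: 2nd Wednesday of the month.
2nd Wednesday of June 2011: Jun 8 2011.
July 2011 — 2nd Wednesday is Jul 13 2011.
August 2011 — 2nd Wednesday is Aug 10 2011.

Jun 8 2011, Jul 13 2011, Aug 10 2011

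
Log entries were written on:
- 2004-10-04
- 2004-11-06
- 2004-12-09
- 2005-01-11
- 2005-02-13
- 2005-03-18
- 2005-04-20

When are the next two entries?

The spacing is 33, 33, 33, 33, 33, 33 days — always 33 days.
2005-04-20 + 33 days = 2005-05-23.
2005-05-23 + 33 days = 2005-06-25.

2005-05-23, 2005-06-25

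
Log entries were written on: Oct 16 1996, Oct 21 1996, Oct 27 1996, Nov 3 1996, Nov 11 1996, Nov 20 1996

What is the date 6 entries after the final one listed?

Feb 3 1997

Gaps: 5, 6, 7, 8, 9 days — each gap is 1 larger than the previous one.
Next gap: 10 days. Nov 20 1996 + 10 days = Nov 30 1996.
Next gap: 11 days. Nov 30 1996 + 11 days = Dec 11 1996.
Next gap: 12 days. Dec 11 1996 + 12 days = Dec 23 1996.
Next gap: 13 days. Dec 23 1996 + 13 days = Jan 5 1997.
Next gap: 14 days. Jan 5 1997 + 14 days = Jan 19 1997.
Next gap: 15 days. Jan 19 1997 + 15 days = Feb 3 1997.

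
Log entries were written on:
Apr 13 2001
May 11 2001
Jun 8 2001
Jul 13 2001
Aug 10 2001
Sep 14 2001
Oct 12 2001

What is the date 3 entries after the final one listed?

Gaps: 28, 28, 35, 28, 35, 28 days — a mix of 28 and 35. Every date is a Friday.
Each is the 2nd Friday of its month.
2nd Friday of November 2001: Nov 9 2001.
2nd Friday of December 2001: Dec 14 2001.
January 2002 — 2nd Friday is Jan 11 2002.

Jan 11 2002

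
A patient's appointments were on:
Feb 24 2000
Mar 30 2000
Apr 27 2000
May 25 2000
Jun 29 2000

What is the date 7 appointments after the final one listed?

Jan 25 2001

All Thursdays; the gaps (35, 28, 28, 35) vary with month length.
This is the last Thursday of each month.
July 2000 ends with Thursday Jul 27 2000.
Last Thursday of August 2000: Aug 31 2000.
September 2000 ends with Thursday Sep 28 2000.
Last Thursday of October 2000: Oct 26 2000.
November 2000 ends with Thursday Nov 30 2000.
Last Thursday of December 2000: Dec 28 2000.
Last Thursday of January 2001: Jan 25 2001.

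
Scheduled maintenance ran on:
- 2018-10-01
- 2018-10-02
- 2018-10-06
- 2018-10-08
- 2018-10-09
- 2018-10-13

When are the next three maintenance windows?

The gap pattern 1, 4, 2, 1, 4 repeats every 3 events.
These are the Mondays, Tuesdays and Saturdays of each week.
The following Monday is 2018-10-15.
Next Tuesday: 2018-10-16.
Next Saturday: 2018-10-20.

2018-10-15, 2018-10-16, 2018-10-20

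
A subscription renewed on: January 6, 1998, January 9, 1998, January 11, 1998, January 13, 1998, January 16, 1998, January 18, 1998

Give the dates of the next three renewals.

Every event lands on a Tuesday or Friday or Sunday (gaps cycle 3, 2, 2, 3, 2).
So the schedule is: every Tuesday, Friday and Sunday.
Next Tuesday: January 20, 1998.
Next Friday: January 23, 1998.
Next Sunday: January 25, 1998.

January 20, 1998; January 23, 1998; January 25, 1998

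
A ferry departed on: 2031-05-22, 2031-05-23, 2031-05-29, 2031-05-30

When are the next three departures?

Every event lands on a Thursday or Friday (gaps cycle 1, 6, 1).
So the schedule is: every Thursday and Friday.
The following Thursday is 2031-06-05.
The following Friday is 2031-06-06.
The following Thursday is 2031-06-12.

2031-06-05, 2031-06-06, 2031-06-12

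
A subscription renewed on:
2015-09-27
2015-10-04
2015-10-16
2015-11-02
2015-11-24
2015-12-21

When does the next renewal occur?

Gaps: 7, 12, 17, 22, 27 days — each gap is 5 larger than the previous one.
Next gap: 32 days. 2015-12-21 + 32 days = 2016-01-22.

2016-01-22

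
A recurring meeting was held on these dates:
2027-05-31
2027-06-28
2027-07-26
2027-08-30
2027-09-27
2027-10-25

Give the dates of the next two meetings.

All Mondays; the gaps (28, 28, 35, 28, 28) vary with month length.
This is the last Monday of each month.
Last Monday of November 2027: 2027-11-29.
December 2027 ends with Monday 2027-12-27.

2027-11-29, 2027-12-27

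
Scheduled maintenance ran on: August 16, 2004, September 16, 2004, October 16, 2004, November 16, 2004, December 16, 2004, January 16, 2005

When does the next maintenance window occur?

The day-of-month is always 16 (31, 30, 31, 30, 31 days between events).
So this recurs on the 16th of each month.
Next: February 2005 → February 16, 2005.

February 16, 2005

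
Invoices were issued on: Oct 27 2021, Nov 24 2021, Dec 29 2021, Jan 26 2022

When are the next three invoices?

Every date is a Wednesday; gaps 28, 35, 28 days.
Each is the last Wednesday of its month (at least one falls on the 29th or later, ruling out '4th Wednesday').
February 2022 ends with Wednesday Feb 23 2022.
Last Wednesday of March 2022: Mar 30 2022.
April 2022 ends with Wednesday Apr 27 2022.

Feb 23 2022, Mar 30 2022, Apr 27 2022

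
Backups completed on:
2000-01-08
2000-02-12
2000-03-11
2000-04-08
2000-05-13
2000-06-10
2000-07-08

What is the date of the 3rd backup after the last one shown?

2000-10-14

All dates are Saturdays, 35, 28, 28, 35, 28, 28 days apart.
Specifically, the 2nd Saturday of each month.
2nd Saturday of August 2000: 2000-08-12.
September 2000 — 2nd Saturday is 2000-09-09.
October 2000 — 2nd Saturday is 2000-10-14.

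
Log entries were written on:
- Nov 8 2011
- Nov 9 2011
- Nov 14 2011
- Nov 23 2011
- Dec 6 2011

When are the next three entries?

Dec 23 2011, Jan 13 2012, Feb 7 2012

Intervals are 1, 5, 9, 13 days — an arithmetic progression with common difference 4.
Next gap: 17 days. Dec 6 2011 + 17 days = Dec 23 2011.
Next gap: 21 days. Dec 23 2011 + 21 days = Jan 13 2012.
Next gap: 25 days. Jan 13 2012 + 25 days = Feb 7 2012.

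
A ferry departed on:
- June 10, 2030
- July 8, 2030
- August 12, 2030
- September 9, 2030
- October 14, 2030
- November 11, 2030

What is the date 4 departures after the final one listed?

March 10, 2031

Gaps: 28, 35, 28, 35, 28 days — a mix of 28 and 35. Every date is a Monday.
Each is the 2nd Monday of its month.
December 2030 — 2nd Monday is December 9, 2030.
January 2031 — 2nd Monday is January 13, 2031.
February 2031 — 2nd Monday is February 10, 2031.
March 2031 — 2nd Monday is March 10, 2031.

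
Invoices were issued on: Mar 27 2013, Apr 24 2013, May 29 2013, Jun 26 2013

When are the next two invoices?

Jul 31 2013, Aug 28 2013

These are Wednesdays with 28, 35, 28-day gaps.
Each is the final Wednesday of its month — May 29 2013 is past the 28th, so '4th Wednesday' doesn't fit.
July 2013 ends with Wednesday Jul 31 2013.
Last Wednesday of August 2013: Aug 28 2013.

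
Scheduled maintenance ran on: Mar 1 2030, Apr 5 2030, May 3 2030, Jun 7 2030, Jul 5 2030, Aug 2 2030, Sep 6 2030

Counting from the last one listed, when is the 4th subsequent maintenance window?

Gaps: 35, 28, 35, 28, 28, 35 days — a mix of 28 and 35. Every date is a Friday.
Each is the 1st Friday of its month.
1st Friday of October 2030: Oct 4 2030.
1st Friday of November 2030: Nov 1 2030.
December 2030 — 1st Friday is Dec 6 2030.
January 2031 — 1st Friday is Jan 3 2031.

Jan 3 2031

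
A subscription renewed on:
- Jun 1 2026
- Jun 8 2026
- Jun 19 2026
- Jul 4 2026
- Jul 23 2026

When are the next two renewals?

Aug 15 2026, Sep 11 2026

Intervals are 7, 11, 15, 19 days — an arithmetic progression with common difference 4.
Next gap: 23 days. Jul 23 2026 + 23 days = Aug 15 2026.
Next gap: 27 days. Aug 15 2026 + 27 days = Sep 11 2026.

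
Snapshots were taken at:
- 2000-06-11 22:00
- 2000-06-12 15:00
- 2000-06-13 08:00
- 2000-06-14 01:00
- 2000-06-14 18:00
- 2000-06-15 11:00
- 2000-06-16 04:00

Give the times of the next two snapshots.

2000-06-16 21:00, 2000-06-17 14:00

The interval is a steady 17 hours (17, 17, 17, 17, 17, 17).
2000-06-16 04:00 + 17 h = 2000-06-16 21:00.
2000-06-16 21:00 + 17 h = 2000-06-17 14:00.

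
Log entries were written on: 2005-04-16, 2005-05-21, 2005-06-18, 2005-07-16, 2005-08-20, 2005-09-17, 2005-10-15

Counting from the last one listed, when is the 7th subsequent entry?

2006-05-20

Gaps: 35, 28, 28, 35, 28, 28 days — a mix of 28 and 35. Every date is a Saturday.
Each is the 3rd Saturday of its month.
3rd Saturday of November 2005: 2005-11-19.
3rd Saturday of December 2005: 2005-12-17.
3rd Saturday of January 2006: 2006-01-21.
3rd Saturday of February 2006: 2006-02-18.
March 2006 — 3rd Saturday is 2006-03-18.
3rd Saturday of April 2006: 2006-04-15.
May 2006 — 3rd Saturday is 2006-05-20.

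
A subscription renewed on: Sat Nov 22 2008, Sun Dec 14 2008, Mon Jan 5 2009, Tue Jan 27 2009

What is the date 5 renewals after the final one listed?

Gaps between consecutive events: 22, 22, 22 days — a constant 22-day interval.
Tue Jan 27 2009 + 22 days = Wed Feb 18 2009.
Wed Feb 18 2009 + 22 days = Thu Mar 12 2009.
Thu Mar 12 2009 + 22 days = Fri Apr 3 2009.
Fri Apr 3 2009 + 22 days = Sat Apr 25 2009.
Sat Apr 25 2009 + 22 days = Sun May 17 2009.

Sun May 17 2009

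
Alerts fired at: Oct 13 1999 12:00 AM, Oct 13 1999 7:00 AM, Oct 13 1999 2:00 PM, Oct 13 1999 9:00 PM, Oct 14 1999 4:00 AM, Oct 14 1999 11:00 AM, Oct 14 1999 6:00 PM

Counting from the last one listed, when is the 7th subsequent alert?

Oct 16 1999 7:00 PM

The interval is a steady 7 hours (7, 7, 7, 7, 7, 7).
Oct 14 1999 6:00 PM + 7 h = Oct 15 1999 1:00 AM.
Oct 15 1999 1:00 AM + 7 h = Oct 15 1999 8:00 AM.
Oct 15 1999 8:00 AM + 7 h = Oct 15 1999 3:00 PM.
Oct 15 1999 3:00 PM + 7 h = Oct 15 1999 10:00 PM.
Oct 15 1999 10:00 PM + 7 h = Oct 16 1999 5:00 AM.
Oct 16 1999 5:00 AM + 7 h = Oct 16 1999 12:00 PM.
Oct 16 1999 12:00 PM + 7 h = Oct 16 1999 7:00 PM.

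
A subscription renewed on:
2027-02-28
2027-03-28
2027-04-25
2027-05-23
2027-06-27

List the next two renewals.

2027-07-25, 2027-08-22

These are Sundays at 28- or 35-day spacing (28, 28, 28, 35).
The pattern: 4th Sunday of the month.
4th Sunday of July 2027: 2027-07-25.
4th Sunday of August 2027: 2027-08-22.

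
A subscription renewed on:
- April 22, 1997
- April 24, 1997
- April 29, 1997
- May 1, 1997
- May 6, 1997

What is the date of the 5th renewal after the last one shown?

May 22, 1997

Gaps: 2, 5, 2, 5 days — not constant, but cyclic with period 2.
The events fall on every Tuesday and Thursday.
Next Thursday: May 8, 1997.
The following Tuesday is May 13, 1997.
The following Thursday is May 15, 1997.
The following Tuesday is May 20, 1997.
Next Thursday: May 22, 1997.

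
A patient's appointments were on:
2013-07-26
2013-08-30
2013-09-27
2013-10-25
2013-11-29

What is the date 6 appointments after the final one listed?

Every date is a Friday; gaps 35, 28, 28, 35 days.
Each is the last Friday of its month (at least one falls on the 29th or later, ruling out '4th Friday').
December 2013 ends with Friday 2013-12-27.
Last Friday of January 2014: 2014-01-31.
Last Friday of February 2014: 2014-02-28.
March 2014 ends with Friday 2014-03-28.
April 2014 ends with Friday 2014-04-25.
May 2014 ends with Friday 2014-05-30.

2014-05-30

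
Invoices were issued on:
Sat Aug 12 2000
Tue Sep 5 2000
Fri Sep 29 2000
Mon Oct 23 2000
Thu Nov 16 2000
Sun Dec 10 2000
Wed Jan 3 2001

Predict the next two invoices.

Sat Jan 27 2001, Tue Feb 20 2001

Gaps between consecutive events: 24, 24, 24, 24, 24, 24 days — a constant 24-day interval.
Wed Jan 3 2001 + 24 days = Sat Jan 27 2001.
Sat Jan 27 2001 + 24 days = Tue Feb 20 2001.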